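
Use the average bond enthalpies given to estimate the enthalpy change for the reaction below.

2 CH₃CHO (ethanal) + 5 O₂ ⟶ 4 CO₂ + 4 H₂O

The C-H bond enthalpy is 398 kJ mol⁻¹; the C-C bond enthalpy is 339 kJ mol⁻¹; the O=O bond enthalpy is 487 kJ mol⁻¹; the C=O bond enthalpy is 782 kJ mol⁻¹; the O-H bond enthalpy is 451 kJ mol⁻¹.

Bonds broken (reactants):
  C-C: 2 × 339 = 678
  C-H: 8 × 398 = 3184
  C=O: 2 × 782 = 1564
  O=O: 5 × 487 = 2435
  Σ(broken) = 7861 kJ
Bonds formed (products):
  C=O: 8 × 782 = 6256
  O-H: 8 × 451 = 3608
  Σ(formed) = 9864 kJ
ΔH = Σ(broken) − Σ(formed) = 7861 − 9864 = −2003 kJ

ΔH ≈ −2003 kJ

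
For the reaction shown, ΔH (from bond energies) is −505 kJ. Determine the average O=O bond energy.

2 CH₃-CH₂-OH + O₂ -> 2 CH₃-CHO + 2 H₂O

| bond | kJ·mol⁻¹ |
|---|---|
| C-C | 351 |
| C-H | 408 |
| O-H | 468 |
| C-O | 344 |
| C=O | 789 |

D(O=O) ≈ 505 kJ/mol

Let D be the O=O bond energy.
Σ(broken) = 2×351 + 10×408 + 2×344 + 2×468 + 1×D = 6406 + D
Σ(formed) = 2×351 + 8×408 + 2×789 + 4×468 = 7416
ΔH = Σ(broken) − Σ(formed) = (6406 + D) − (7416) = −1010 + D
Setting this equal to −505 kJ gives D = 505 kJ/mol.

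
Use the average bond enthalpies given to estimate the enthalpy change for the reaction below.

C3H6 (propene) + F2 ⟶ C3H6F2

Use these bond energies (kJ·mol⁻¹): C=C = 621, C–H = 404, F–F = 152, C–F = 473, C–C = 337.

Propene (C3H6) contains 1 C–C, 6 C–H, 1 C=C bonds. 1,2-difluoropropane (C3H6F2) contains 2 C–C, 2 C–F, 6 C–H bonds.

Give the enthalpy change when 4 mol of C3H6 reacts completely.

ΔH = −2040 kJ

Bonds broken (reactants):
  C–C: 1 × 337 = 337
  C–H: 6 × 404 = 2424
  C=C: 1 × 621 = 621
  F–F: 1 × 152 = 152
  Σ(broken) = 3534 kJ
Bonds formed (products):
  C–C: 2 × 337 = 674
  C–F: 2 × 473 = 946
  C–H: 6 × 404 = 2424
  Σ(formed) = 4044 kJ
ΔH = Σ(broken) − Σ(formed) = 3534 − 4044 = −510 kJ
For 4× the reaction as written: 4 × (−510) = −2040 kJ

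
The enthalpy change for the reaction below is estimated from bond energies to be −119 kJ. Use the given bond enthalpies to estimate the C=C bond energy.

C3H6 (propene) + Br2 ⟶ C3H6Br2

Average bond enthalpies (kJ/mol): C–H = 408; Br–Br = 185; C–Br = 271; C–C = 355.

D(C=C) ≈ 593 kJ/mol

Let D be the C=C bond energy.
Σ(broken) = 1×185 + 1×355 + 6×408 + 1×D = 2988 + D
Σ(formed) = 2×271 + 2×355 + 6×408 = 3700
ΔH = Σ(broken) − Σ(formed) = (2988 + D) − (3700) = −712 + D
Setting this equal to −119 kJ gives D = 593 kJ/mol.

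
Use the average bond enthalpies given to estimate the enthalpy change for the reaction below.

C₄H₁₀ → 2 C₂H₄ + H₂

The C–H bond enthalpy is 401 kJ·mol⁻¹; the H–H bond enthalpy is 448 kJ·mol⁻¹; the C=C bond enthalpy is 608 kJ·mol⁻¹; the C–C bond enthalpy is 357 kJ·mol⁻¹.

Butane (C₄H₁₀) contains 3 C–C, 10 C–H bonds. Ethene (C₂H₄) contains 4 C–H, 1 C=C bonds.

ΔH ≈ +209 kJ

Bonds broken (reactants):
  C–C: 3 × 357 = 1071
  C–H: 10 × 401 = 4010
  Σ(broken) = 5081 kJ
Bonds formed (products):
  C–H: 8 × 401 = 3208
  C=C: 2 × 608 = 1216
  H–H: 1 × 448 = 448
  Σ(formed) = 4872 kJ
ΔH = Σ(broken) − Σ(formed) = 5081 − 4872 = +209 kJ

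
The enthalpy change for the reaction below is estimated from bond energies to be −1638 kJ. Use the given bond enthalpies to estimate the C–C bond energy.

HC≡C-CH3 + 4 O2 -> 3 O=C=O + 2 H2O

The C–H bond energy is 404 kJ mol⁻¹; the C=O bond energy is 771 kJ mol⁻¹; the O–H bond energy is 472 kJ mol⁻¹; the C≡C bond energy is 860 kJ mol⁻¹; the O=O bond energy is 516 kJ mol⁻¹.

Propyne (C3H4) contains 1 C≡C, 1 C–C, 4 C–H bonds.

Let D be the C–C bond energy.
Σ(broken) = 1×860 + 1×D + 4×404 + 4×516 = 4540 + D
Σ(formed) = 6×771 + 4×472 = 6514
ΔH = Σ(broken) − Σ(formed) = (4540 + D) − (6514) = −1974 + D
Setting this equal to −1638 kJ gives D = 336 kJ/mol.

D(C–C) ≈ 336 kJ/mol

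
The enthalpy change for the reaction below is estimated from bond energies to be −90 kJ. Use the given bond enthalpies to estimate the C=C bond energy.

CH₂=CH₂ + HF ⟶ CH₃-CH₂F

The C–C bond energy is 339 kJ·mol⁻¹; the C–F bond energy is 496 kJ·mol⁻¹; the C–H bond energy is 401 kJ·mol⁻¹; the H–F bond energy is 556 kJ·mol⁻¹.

Let D be the C=C bond energy.
Σ(broken) = 4×401 + 1×D + 1×556 = 2160 + D
Σ(formed) = 1×339 + 1×496 + 5×401 = 2840
ΔH = Σ(broken) − Σ(formed) = (2160 + D) − (2840) = −680 + D
Setting this equal to −90 kJ gives D = 590 kJ/mol.

D(C=C) ≈ 590 kJ/mol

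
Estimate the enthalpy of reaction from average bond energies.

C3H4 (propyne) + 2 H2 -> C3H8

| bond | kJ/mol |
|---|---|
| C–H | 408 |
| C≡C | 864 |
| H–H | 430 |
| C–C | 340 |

Bonds broken (reactants):
  C≡C: 1 × 864 = 864
  C–C: 1 × 340 = 340
  C–H: 4 × 408 = 1632
  H–H: 2 × 430 = 860
  Σ(broken) = 3696 kJ
Bonds formed (products):
  C–C: 2 × 340 = 680
  C–H: 8 × 408 = 3264
  Σ(formed) = 3944 kJ
ΔH = Σ(broken) − Σ(formed) = 3696 − 3944 = −248 kJ

ΔH ≈ −248 kJ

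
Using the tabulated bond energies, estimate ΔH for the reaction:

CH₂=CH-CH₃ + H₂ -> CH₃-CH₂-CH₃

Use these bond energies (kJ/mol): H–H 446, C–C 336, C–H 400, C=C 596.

Bonds broken (reactants):
  C–C: 1 × 336 = 336
  C–H: 6 × 400 = 2400
  C=C: 1 × 596 = 596
  H–H: 1 × 446 = 446
  Σ(broken) = 3778 kJ
Bonds formed (products):
  C–C: 2 × 336 = 672
  C–H: 8 × 400 = 3200
  Σ(formed) = 3872 kJ
ΔH = Σ(broken) − Σ(formed) = 3778 − 3872 = −94 kJ

ΔH ≈ −94 kJ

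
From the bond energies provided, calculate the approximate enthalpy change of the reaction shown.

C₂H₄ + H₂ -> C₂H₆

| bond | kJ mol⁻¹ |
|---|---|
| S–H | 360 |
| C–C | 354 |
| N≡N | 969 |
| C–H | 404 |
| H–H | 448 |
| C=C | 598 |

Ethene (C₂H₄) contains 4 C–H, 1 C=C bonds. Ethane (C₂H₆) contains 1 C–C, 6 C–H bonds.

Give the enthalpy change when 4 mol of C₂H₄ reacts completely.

ΔH = −464 kJ

Bonds broken (reactants):
  C–H: 4 × 404 = 1616
  C=C: 1 × 598 = 598
  H–H: 1 × 448 = 448
  Σ(broken) = 2662 kJ
Bonds formed (products):
  C–C: 1 × 354 = 354
  C–H: 6 × 404 = 2424
  Σ(formed) = 2778 kJ
ΔH = Σ(broken) − Σ(formed) = 2662 − 2778 = −116 kJ
For 4× the reaction as written: 4 × (−116) = −464 kJ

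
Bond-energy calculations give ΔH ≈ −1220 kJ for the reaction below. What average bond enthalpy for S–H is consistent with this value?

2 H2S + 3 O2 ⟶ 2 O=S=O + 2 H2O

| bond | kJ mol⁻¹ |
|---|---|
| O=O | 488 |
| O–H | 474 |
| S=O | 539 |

D(S–H) ≈ 342 kJ/mol

Let D be the S–H bond energy.
Σ(broken) = 3×488 + 4×D = 1464 + 4D
Σ(formed) = 4×474 + 4×539 = 4052
ΔH = Σ(broken) − Σ(formed) = (1464 + 4D) − (4052) = −2588 + 4D
Setting this equal to −1220 kJ gives 4D = 1368, so D = 342 kJ/mol.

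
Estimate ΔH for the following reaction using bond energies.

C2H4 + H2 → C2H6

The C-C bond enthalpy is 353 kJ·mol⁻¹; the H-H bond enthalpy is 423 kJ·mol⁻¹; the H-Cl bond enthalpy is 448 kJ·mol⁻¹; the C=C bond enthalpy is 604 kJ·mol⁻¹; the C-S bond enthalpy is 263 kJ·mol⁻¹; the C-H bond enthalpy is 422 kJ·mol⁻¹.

Bonds broken (reactants):
  C-H: 4 × 422 = 1688
  C=C: 1 × 604 = 604
  H-H: 1 × 423 = 423
  Σ(broken) = 2715 kJ
Bonds formed (products):
  C-C: 1 × 353 = 353
  C-H: 6 × 422 = 2532
  Σ(formed) = 2885 kJ
ΔH = Σ(broken) − Σ(formed) = 2715 − 2885 = −170 kJ

ΔH ≈ −170 kJ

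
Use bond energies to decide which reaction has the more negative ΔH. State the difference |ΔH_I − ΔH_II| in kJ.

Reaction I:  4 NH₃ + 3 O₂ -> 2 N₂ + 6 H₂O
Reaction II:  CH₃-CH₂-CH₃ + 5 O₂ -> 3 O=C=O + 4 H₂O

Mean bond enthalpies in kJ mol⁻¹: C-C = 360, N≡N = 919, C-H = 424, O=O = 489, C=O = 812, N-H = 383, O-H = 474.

Reaction II, by 644 kJ

Reaction I:
  Bonds broken (reactants):
    N-H: 12 × 383 = 4596
    O=O: 3 × 489 = 1467
    Σ(broken) = 6063 kJ
  Bonds formed (products):
    N≡N: 2 × 919 = 1838
    O-H: 12 × 474 = 5688
    Σ(formed) = 7526 kJ
  ΔH_I = 6063 − 7526 = −1463 kJ
Reaction II:
  Bonds broken (reactants):
    C-C: 2 × 360 = 720
    C-H: 8 × 424 = 3392
    O=O: 5 × 489 = 2445
    Σ(broken) = 6557 kJ
  Bonds formed (products):
    C=O: 6 × 812 = 4872
    O-H: 8 × 474 = 3792
    Σ(formed) = 8664 kJ
  ΔH_II = 6557 − 8664 = −2107 kJ
ΔH_I − ΔH_II = +644 kJ, so reaction II has the more negative ΔH; |ΔH_I − ΔH_II| = 644 kJ.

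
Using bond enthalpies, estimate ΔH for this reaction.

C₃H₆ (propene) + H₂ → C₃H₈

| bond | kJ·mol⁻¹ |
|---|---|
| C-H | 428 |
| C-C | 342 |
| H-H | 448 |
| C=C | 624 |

ΔH ≈ −126 kJ

Bonds broken (reactants):
  C-C: 1 × 342 = 342
  C-H: 6 × 428 = 2568
  C=C: 1 × 624 = 624
  H-H: 1 × 448 = 448
  Σ(broken) = 3982 kJ
Bonds formed (products):
  C-C: 2 × 342 = 684
  C-H: 8 × 428 = 3424
  Σ(formed) = 4108 kJ
ΔH = Σ(broken) − Σ(formed) = 3982 − 4108 = −126 kJ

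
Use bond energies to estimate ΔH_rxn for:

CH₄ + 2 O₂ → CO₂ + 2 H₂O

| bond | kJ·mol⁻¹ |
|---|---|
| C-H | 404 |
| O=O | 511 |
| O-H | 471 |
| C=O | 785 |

ΔH ≈ −816 kJ

Bonds broken (reactants):
  C-H: 4 × 404 = 1616
  O=O: 2 × 511 = 1022
  Σ(broken) = 2638 kJ
Bonds formed (products):
  C=O: 2 × 785 = 1570
  O-H: 4 × 471 = 1884
  Σ(formed) = 3454 kJ
ΔH = Σ(broken) − Σ(formed) = 2638 − 3454 = −816 kJ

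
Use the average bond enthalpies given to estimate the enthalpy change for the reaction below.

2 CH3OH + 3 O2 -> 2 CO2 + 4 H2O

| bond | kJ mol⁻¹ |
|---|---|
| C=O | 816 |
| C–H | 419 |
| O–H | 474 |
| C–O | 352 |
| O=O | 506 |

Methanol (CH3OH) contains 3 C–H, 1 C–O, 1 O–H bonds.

Bonds broken (reactants):
  C–H: 6 × 419 = 2514
  C–O: 2 × 352 = 704
  O–H: 2 × 474 = 948
  O=O: 3 × 506 = 1518
  Σ(broken) = 5684 kJ
Bonds formed (products):
  C=O: 4 × 816 = 3264
  O–H: 8 × 474 = 3792
  Σ(formed) = 7056 kJ
ΔH = Σ(broken) − Σ(formed) = 5684 − 7056 = −1372 kJ

ΔH ≈ −1372 kJ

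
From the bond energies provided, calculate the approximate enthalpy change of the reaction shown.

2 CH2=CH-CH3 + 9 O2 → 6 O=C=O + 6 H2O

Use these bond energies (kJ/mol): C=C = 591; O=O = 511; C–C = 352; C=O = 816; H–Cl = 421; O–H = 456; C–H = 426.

Bonds broken (reactants):
  C–C: 2 × 352 = 704
  C–H: 12 × 426 = 5112
  C=C: 2 × 591 = 1182
  O=O: 9 × 511 = 4599
  Σ(broken) = 11597 kJ
Bonds formed (products):
  C=O: 12 × 816 = 9792
  O–H: 12 × 456 = 5472
  Σ(formed) = 15264 kJ
ΔH = Σ(broken) − Σ(formed) = 11597 − 15264 = −3667 kJ

ΔH ≈ −3667 kJ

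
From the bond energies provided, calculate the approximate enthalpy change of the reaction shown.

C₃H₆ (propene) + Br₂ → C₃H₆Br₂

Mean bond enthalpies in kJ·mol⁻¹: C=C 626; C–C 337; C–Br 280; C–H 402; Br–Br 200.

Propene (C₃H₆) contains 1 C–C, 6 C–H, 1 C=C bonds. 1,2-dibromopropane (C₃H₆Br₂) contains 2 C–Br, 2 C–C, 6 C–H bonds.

Bonds broken (reactants):
  Br–Br: 1 × 200 = 200
  C–C: 1 × 337 = 337
  C–H: 6 × 402 = 2412
  C=C: 1 × 626 = 626
  Σ(broken) = 3575 kJ
Bonds formed (products):
  C–Br: 2 × 280 = 560
  C–C: 2 × 337 = 674
  C–H: 6 × 402 = 2412
  Σ(formed) = 3646 kJ
ΔH = Σ(broken) − Σ(formed) = 3575 − 3646 = −71 kJ

ΔH ≈ −71 kJ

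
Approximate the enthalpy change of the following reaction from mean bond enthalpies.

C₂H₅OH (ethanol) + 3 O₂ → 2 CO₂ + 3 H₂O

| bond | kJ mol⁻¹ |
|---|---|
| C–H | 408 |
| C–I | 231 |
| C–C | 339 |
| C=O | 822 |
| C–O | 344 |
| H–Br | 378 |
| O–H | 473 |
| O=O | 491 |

Bonds broken (reactants):
  C–C: 1 × 339 = 339
  C–H: 5 × 408 = 2040
  C–O: 1 × 344 = 344
  O–H: 1 × 473 = 473
  O=O: 3 × 491 = 1473
  Σ(broken) = 4669 kJ
Bonds formed (products):
  C=O: 4 × 822 = 3288
  O–H: 6 × 473 = 2838
  Σ(formed) = 6126 kJ
ΔH = Σ(broken) − Σ(formed) = 4669 − 6126 = −1457 kJ

ΔH ≈ −1457 kJ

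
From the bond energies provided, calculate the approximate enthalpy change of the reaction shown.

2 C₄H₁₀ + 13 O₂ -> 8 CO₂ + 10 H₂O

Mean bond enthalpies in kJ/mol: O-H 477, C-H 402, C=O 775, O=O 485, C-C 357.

Bonds broken (reactants):
  C-C: 6 × 357 = 2142
  C-H: 20 × 402 = 8040
  O=O: 13 × 485 = 6305
  Σ(broken) = 16487 kJ
Bonds formed (products):
  C=O: 16 × 775 = 12400
  O-H: 20 × 477 = 9540
  Σ(formed) = 21940 kJ
ΔH = Σ(broken) − Σ(formed) = 16487 − 21940 = −5453 kJ

ΔH ≈ −5453 kJ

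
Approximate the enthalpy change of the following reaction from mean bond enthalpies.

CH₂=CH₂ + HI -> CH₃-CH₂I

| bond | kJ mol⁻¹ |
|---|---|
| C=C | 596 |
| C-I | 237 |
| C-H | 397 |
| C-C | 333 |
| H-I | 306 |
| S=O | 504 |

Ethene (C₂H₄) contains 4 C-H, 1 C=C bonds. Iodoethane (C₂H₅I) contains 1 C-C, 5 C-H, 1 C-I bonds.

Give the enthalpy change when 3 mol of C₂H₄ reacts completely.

Bonds broken (reactants):
  C-H: 4 × 397 = 1588
  C=C: 1 × 596 = 596
  H-I: 1 × 306 = 306
  Σ(broken) = 2490 kJ
Bonds formed (products):
  C-C: 1 × 333 = 333
  C-H: 5 × 397 = 1985
  C-I: 1 × 237 = 237
  Σ(formed) = 2555 kJ
ΔH = Σ(broken) − Σ(formed) = 2490 − 2555 = −65 kJ
For 3× the reaction as written: 3 × (−65) = −195 kJ

ΔH = −195 kJ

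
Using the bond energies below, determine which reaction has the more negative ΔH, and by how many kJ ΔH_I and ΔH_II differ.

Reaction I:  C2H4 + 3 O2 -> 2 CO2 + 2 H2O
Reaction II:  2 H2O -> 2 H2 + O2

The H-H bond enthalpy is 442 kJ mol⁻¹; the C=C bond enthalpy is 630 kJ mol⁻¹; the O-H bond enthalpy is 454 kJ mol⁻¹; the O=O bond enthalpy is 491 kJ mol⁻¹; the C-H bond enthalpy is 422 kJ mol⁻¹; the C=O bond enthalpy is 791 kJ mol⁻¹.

Reaction I:
  Bonds broken (reactants):
    C-H: 4 × 422 = 1688
    C=C: 1 × 630 = 630
    O=O: 3 × 491 = 1473
    Σ(broken) = 3791 kJ
  Bonds formed (products):
    C=O: 4 × 791 = 3164
    O-H: 4 × 454 = 1816
    Σ(formed) = 4980 kJ
  ΔH_I = 3791 − 4980 = −1189 kJ
Reaction II:
  Bonds broken (reactants):
    O-H: 4 × 454 = 1816
    Σ(broken) = 1816 kJ
  Bonds formed (products):
    H-H: 2 × 442 = 884
    O=O: 1 × 491 = 491
    Σ(formed) = 1375 kJ
  ΔH_II = 1816 − 1375 = +441 kJ
ΔH_I − ΔH_II = −1630 kJ, so reaction I has the more negative ΔH; |ΔH_I − ΔH_II| = 1630 kJ.

Reaction I, by 1630 kJ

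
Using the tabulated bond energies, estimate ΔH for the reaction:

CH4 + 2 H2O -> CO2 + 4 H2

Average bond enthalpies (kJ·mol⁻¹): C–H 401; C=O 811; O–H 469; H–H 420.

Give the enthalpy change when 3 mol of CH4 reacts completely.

ΔH = +534 kJ

Bonds broken (reactants):
  C–H: 4 × 401 = 1604
  O–H: 4 × 469 = 1876
  Σ(broken) = 3480 kJ
Bonds formed (products):
  C=O: 2 × 811 = 1622
  H–H: 4 × 420 = 1680
  Σ(formed) = 3302 kJ
ΔH = Σ(broken) − Σ(formed) = 3480 − 3302 = +178 kJ
For 3× the reaction as written: 3 × (+178) = +534 kJ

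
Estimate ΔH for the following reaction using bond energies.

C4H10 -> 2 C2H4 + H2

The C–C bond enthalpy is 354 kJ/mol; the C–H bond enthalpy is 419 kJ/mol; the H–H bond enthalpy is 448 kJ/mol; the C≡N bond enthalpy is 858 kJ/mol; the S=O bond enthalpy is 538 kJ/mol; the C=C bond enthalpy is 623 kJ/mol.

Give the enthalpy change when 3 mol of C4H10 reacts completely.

Bonds broken (reactants):
  C–C: 3 × 354 = 1062
  C–H: 10 × 419 = 4190
  Σ(broken) = 5252 kJ
Bonds formed (products):
  C–H: 8 × 419 = 3352
  C=C: 2 × 623 = 1246
  H–H: 1 × 448 = 448
  Σ(formed) = 5046 kJ
ΔH = Σ(broken) − Σ(formed) = 5252 − 5046 = +206 kJ
For 3× the reaction as written: 3 × (+206) = +618 kJ

ΔH = +618 kJ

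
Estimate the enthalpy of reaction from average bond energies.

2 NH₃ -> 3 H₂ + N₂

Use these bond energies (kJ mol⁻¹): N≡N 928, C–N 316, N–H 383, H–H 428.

ΔH ≈ +86 kJ

Bonds broken (reactants):
  N–H: 6 × 383 = 2298
  Σ(broken) = 2298 kJ
Bonds formed (products):
  H–H: 3 × 428 = 1284
  N≡N: 1 × 928 = 928
  Σ(formed) = 2212 kJ
ΔH = Σ(broken) − Σ(formed) = 2298 − 2212 = +86 kJ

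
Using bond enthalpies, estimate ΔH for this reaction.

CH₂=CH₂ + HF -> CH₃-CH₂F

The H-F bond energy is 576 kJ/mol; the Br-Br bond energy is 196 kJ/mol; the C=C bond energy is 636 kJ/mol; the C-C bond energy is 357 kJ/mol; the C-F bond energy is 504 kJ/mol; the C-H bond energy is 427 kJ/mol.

Bonds broken (reactants):
  C-H: 4 × 427 = 1708
  C=C: 1 × 636 = 636
  H-F: 1 × 576 = 576
  Σ(broken) = 2920 kJ
Bonds formed (products):
  C-C: 1 × 357 = 357
  C-F: 1 × 504 = 504
  C-H: 5 × 427 = 2135
  Σ(formed) = 2996 kJ
ΔH = Σ(broken) − Σ(formed) = 2920 − 2996 = −76 kJ

ΔH ≈ −76 kJ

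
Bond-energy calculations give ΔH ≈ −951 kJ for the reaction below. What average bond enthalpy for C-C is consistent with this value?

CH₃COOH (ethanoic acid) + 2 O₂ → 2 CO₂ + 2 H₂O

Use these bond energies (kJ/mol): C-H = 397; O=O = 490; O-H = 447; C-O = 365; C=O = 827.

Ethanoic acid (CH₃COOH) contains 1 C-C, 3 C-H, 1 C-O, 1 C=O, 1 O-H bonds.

D(C-C) ≈ 335 kJ/mol

Let D be the C-C bond energy.
Σ(broken) = 1×D + 3×397 + 1×365 + 1×827 + 1×447 + 2×490 = 3810 + D
Σ(formed) = 4×827 + 4×447 = 5096
ΔH = Σ(broken) − Σ(formed) = (3810 + D) − (5096) = −1286 + D
Setting this equal to −951 kJ gives D = 335 kJ/mol.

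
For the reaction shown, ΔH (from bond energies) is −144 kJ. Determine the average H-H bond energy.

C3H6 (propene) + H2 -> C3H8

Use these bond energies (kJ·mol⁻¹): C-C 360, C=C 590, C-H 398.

Let D be the H-H bond energy.
Σ(broken) = 1×360 + 6×398 + 1×590 + 1×D = 3338 + D
Σ(formed) = 2×360 + 8×398 = 3904
ΔH = Σ(broken) − Σ(formed) = (3338 + D) − (3904) = −566 + D
Setting this equal to −144 kJ gives D = 422 kJ/mol.

D(H-H) ≈ 422 kJ/mol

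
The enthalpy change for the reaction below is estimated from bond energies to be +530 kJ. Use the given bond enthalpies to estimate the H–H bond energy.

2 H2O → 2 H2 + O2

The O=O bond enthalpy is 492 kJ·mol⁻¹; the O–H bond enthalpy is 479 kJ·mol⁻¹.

D(H–H) ≈ 447 kJ/mol

Let D be the H–H bond energy.
Σ(broken) = 4×479 = 1916
Σ(formed) = 2×D + 1×492 = 492 + 2D
ΔH = Σ(broken) − Σ(formed) = (1916) − (492 + 2D) = +1424 − 2D
Setting this equal to +530 kJ gives 2D = 894, so D = 447 kJ/mol.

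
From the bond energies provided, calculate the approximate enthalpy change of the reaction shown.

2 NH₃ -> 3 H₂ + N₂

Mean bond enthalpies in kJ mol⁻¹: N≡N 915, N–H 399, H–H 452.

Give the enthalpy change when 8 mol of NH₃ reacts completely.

Bonds broken (reactants):
  N–H: 6 × 399 = 2394
  Σ(broken) = 2394 kJ
Bonds formed (products):
  H–H: 3 × 452 = 1356
  N≡N: 1 × 915 = 915
  Σ(formed) = 2271 kJ
ΔH = Σ(broken) − Σ(formed) = 2394 − 2271 = +123 kJ
For 4× the reaction as written: 4 × (+123) = +492 kJ

ΔH = +492 kJ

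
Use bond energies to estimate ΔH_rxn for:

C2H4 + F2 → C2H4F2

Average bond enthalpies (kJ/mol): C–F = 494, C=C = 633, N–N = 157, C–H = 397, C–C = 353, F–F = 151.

ΔH ≈ −557 kJ

Bonds broken (reactants):
  C–H: 4 × 397 = 1588
  C=C: 1 × 633 = 633
  F–F: 1 × 151 = 151
  Σ(broken) = 2372 kJ
Bonds formed (products):
  C–C: 1 × 353 = 353
  C–F: 2 × 494 = 988
  C–H: 4 × 397 = 1588
  Σ(formed) = 2929 kJ
ΔH = Σ(broken) − Σ(formed) = 2372 − 2929 = −557 kJ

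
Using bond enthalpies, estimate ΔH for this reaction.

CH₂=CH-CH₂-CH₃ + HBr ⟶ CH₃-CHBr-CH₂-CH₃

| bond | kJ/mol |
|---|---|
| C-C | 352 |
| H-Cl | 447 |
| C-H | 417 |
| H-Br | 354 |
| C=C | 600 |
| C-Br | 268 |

ΔH ≈ −83 kJ

Bonds broken (reactants):
  C-C: 2 × 352 = 704
  C-H: 8 × 417 = 3336
  C=C: 1 × 600 = 600
  H-Br: 1 × 354 = 354
  Σ(broken) = 4994 kJ
Bonds formed (products):
  C-Br: 1 × 268 = 268
  C-C: 3 × 352 = 1056
  C-H: 9 × 417 = 3753
  Σ(formed) = 5077 kJ
ΔH = Σ(broken) − Σ(formed) = 4994 − 5077 = −83 kJ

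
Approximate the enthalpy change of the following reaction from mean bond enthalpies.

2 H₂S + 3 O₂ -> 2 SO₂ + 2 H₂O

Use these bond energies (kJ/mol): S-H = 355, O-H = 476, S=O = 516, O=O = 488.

Bonds broken (reactants):
  O=O: 3 × 488 = 1464
  S-H: 4 × 355 = 1420
  Σ(broken) = 2884 kJ
Bonds formed (products):
  O-H: 4 × 476 = 1904
  S=O: 4 × 516 = 2064
  Σ(formed) = 3968 kJ
ΔH = Σ(broken) − Σ(formed) = 2884 − 3968 = −1084 kJ

ΔH ≈ −1084 kJ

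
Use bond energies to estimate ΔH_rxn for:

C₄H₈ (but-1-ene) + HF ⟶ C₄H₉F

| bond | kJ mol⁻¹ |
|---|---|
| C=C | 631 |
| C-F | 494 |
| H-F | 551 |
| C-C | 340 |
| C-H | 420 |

ΔH ≈ −72 kJ

Bonds broken (reactants):
  C-C: 2 × 340 = 680
  C-H: 8 × 420 = 3360
  C=C: 1 × 631 = 631
  H-F: 1 × 551 = 551
  Σ(broken) = 5222 kJ
Bonds formed (products):
  C-C: 3 × 340 = 1020
  C-F: 1 × 494 = 494
  C-H: 9 × 420 = 3780
  Σ(formed) = 5294 kJ
ΔH = Σ(broken) − Σ(formed) = 5222 − 5294 = −72 kJ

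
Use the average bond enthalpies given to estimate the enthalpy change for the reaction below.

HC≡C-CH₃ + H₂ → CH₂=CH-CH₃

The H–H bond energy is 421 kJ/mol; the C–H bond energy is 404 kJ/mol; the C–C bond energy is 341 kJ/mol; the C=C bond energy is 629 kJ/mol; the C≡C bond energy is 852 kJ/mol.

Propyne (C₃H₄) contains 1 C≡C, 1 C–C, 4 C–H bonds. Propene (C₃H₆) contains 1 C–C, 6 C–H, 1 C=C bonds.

Bonds broken (reactants):
  C≡C: 1 × 852 = 852
  C–C: 1 × 341 = 341
  C–H: 4 × 404 = 1616
  H–H: 1 × 421 = 421
  Σ(broken) = 3230 kJ
Bonds formed (products):
  C–C: 1 × 341 = 341
  C–H: 6 × 404 = 2424
  C=C: 1 × 629 = 629
  Σ(formed) = 3394 kJ
ΔH = Σ(broken) − Σ(formed) = 3230 − 3394 = −164 kJ

ΔH ≈ −164 kJ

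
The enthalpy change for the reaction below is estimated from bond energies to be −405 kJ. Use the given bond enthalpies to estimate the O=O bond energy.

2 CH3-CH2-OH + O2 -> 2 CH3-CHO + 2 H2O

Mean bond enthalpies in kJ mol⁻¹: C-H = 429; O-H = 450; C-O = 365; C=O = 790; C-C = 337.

D(O=O) ≈ 487 kJ/mol

Let D be the O=O bond energy.
Σ(broken) = 2×337 + 10×429 + 2×365 + 2×450 + 1×D = 6594 + D
Σ(formed) = 2×337 + 8×429 + 2×790 + 4×450 = 7486
ΔH = Σ(broken) − Σ(formed) = (6594 + D) − (7486) = −892 + D
Setting this equal to −405 kJ gives D = 487 kJ/mol.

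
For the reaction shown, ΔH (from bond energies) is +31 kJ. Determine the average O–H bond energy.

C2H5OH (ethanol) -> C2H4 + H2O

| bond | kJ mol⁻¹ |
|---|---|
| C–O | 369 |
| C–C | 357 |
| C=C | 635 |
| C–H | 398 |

D(O–H) ≈ 458 kJ/mol

Let D be the O–H bond energy.
Σ(broken) = 1×357 + 5×398 + 1×369 + 1×D = 2716 + D
Σ(formed) = 4×398 + 1×635 + 2×D = 2227 + 2D
ΔH = Σ(broken) − Σ(formed) = (2716 + D) − (2227 + 2D) = +489 − D
Setting this equal to +31 kJ gives D = 458 kJ/mol.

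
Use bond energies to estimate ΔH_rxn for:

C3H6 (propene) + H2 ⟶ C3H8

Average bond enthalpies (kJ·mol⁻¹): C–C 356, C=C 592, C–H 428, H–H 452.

Bonds broken (reactants):
  C–C: 1 × 356 = 356
  C–H: 6 × 428 = 2568
  C=C: 1 × 592 = 592
  H–H: 1 × 452 = 452
  Σ(broken) = 3968 kJ
Bonds formed (products):
  C–C: 2 × 356 = 712
  C–H: 8 × 428 = 3424
  Σ(formed) = 4136 kJ
ΔH = Σ(broken) − Σ(formed) = 3968 − 4136 = −168 kJ

ΔH ≈ −168 kJ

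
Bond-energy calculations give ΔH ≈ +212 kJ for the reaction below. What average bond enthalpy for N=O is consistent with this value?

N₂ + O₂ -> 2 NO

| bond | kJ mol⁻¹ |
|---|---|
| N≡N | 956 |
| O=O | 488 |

Let D be the N=O bond energy.
Σ(broken) = 1×956 + 1×488 = 1444
Σ(formed) = 2×D = 2D
ΔH = Σ(broken) − Σ(formed) = (1444) − (2D) = +1444 − 2D
Setting this equal to +212 kJ gives 2D = 1232, so D = 616 kJ/mol.

D(N=O) ≈ 616 kJ/mol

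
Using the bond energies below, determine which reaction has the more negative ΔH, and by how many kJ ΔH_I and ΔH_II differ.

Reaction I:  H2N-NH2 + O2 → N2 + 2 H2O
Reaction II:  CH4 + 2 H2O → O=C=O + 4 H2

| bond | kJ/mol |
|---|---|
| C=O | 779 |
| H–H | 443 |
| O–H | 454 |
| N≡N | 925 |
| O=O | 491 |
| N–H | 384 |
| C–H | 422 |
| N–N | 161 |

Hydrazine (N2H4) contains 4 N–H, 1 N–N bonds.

Reaction I:
  Bonds broken (reactants):
    N–H: 4 × 384 = 1536
    N–N: 1 × 161 = 161
    O=O: 1 × 491 = 491
    Σ(broken) = 2188 kJ
  Bonds formed (products):
    N≡N: 1 × 925 = 925
    O–H: 4 × 454 = 1816
    Σ(formed) = 2741 kJ
  ΔH_I = 2188 − 2741 = −553 kJ
Reaction II:
  Bonds broken (reactants):
    C–H: 4 × 422 = 1688
    O–H: 4 × 454 = 1816
    Σ(broken) = 3504 kJ
  Bonds formed (products):
    C=O: 2 × 779 = 1558
    H–H: 4 × 443 = 1772
    Σ(formed) = 3330 kJ
  ΔH_II = 3504 − 3330 = +174 kJ
ΔH_I − ΔH_II = −727 kJ, so reaction I has the more negative ΔH; |ΔH_I − ΔH_II| = 727 kJ.

Reaction I, by 727 kJ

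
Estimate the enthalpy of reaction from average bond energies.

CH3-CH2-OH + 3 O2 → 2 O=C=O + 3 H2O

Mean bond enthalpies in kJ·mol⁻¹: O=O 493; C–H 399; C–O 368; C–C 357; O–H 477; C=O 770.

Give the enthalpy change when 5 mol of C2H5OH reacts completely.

ΔH = −6330 kJ

Bonds broken (reactants):
  C–C: 1 × 357 = 357
  C–H: 5 × 399 = 1995
  C–O: 1 × 368 = 368
  O–H: 1 × 477 = 477
  O=O: 3 × 493 = 1479
  Σ(broken) = 4676 kJ
Bonds formed (products):
  C=O: 4 × 770 = 3080
  O–H: 6 × 477 = 2862
  Σ(formed) = 5942 kJ
ΔH = Σ(broken) − Σ(formed) = 4676 − 5942 = −1266 kJ
For 5× the reaction as written: 5 × (−1266) = −6330 kJ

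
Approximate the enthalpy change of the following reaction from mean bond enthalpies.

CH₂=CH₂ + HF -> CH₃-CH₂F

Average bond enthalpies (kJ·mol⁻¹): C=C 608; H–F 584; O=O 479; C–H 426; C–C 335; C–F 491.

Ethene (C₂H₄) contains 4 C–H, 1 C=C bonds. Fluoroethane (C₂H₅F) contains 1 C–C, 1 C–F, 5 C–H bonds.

Bonds broken (reactants):
  C–H: 4 × 426 = 1704
  C=C: 1 × 608 = 608
  H–F: 1 × 584 = 584
  Σ(broken) = 2896 kJ
Bonds formed (products):
  C–C: 1 × 335 = 335
  C–F: 1 × 491 = 491
  C–H: 5 × 426 = 2130
  Σ(formed) = 2956 kJ
ΔH = Σ(broken) − Σ(formed) = 2896 − 2956 = −60 kJ

ΔH ≈ −60 kJ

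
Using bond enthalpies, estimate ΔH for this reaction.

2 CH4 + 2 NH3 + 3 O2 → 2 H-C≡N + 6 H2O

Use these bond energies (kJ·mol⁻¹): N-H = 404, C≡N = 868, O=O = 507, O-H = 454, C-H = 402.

Bonds broken (reactants):
  C-H: 8 × 402 = 3216
  N-H: 6 × 404 = 2424
  O=O: 3 × 507 = 1521
  Σ(broken) = 7161 kJ
Bonds formed (products):
  C≡N: 2 × 868 = 1736
  C-H: 2 × 402 = 804
  O-H: 12 × 454 = 5448
  Σ(formed) = 7988 kJ
ΔH = Σ(broken) − Σ(formed) = 7161 − 7988 = −827 kJ

ΔH ≈ −827 kJ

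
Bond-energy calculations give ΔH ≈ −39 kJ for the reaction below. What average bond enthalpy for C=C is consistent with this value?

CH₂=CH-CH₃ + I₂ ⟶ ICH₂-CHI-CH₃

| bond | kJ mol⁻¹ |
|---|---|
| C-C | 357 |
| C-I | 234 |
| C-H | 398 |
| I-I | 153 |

Let D be the C=C bond energy.
Σ(broken) = 1×357 + 6×398 + 1×D + 1×153 = 2898 + D
Σ(formed) = 2×357 + 6×398 + 2×234 = 3570
ΔH = Σ(broken) − Σ(formed) = (2898 + D) − (3570) = −672 + D
Setting this equal to −39 kJ gives D = 633 kJ/mol.

D(C=C) ≈ 633 kJ/mol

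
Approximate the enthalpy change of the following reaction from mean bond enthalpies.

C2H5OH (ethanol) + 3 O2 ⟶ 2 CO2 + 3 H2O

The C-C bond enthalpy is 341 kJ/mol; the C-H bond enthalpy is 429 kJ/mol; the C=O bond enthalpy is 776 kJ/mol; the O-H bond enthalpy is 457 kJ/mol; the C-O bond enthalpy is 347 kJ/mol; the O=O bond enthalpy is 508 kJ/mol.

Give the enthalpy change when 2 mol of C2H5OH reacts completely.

ΔH = −2064 kJ

Bonds broken (reactants):
  C-C: 1 × 341 = 341
  C-H: 5 × 429 = 2145
  C-O: 1 × 347 = 347
  O-H: 1 × 457 = 457
  O=O: 3 × 508 = 1524
  Σ(broken) = 4814 kJ
Bonds formed (products):
  C=O: 4 × 776 = 3104
  O-H: 6 × 457 = 2742
  Σ(formed) = 5846 kJ
ΔH = Σ(broken) − Σ(formed) = 4814 − 5846 = −1032 kJ
For 2× the reaction as written: 2 × (−1032) = −2064 kJ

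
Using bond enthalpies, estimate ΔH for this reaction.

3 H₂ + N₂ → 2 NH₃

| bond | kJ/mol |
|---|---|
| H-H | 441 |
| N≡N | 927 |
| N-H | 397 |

Bonds broken (reactants):
  H-H: 3 × 441 = 1323
  N≡N: 1 × 927 = 927
  Σ(broken) = 2250 kJ
Bonds formed (products):
  N-H: 6 × 397 = 2382
  Σ(formed) = 2382 kJ
ΔH = Σ(broken) − Σ(formed) = 2250 − 2382 = −132 kJ

ΔH ≈ −132 kJ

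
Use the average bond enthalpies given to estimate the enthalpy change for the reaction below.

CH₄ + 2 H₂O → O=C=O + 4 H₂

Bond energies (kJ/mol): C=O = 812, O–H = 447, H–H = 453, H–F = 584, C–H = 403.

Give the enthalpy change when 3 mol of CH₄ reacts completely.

Bonds broken (reactants):
  C–H: 4 × 403 = 1612
  O–H: 4 × 447 = 1788
  Σ(broken) = 3400 kJ
Bonds formed (products):
  C=O: 2 × 812 = 1624
  H–H: 4 × 453 = 1812
  Σ(formed) = 3436 kJ
ΔH = Σ(broken) − Σ(formed) = 3400 − 3436 = −36 kJ
For 3× the reaction as written: 3 × (−36) = −108 kJ

ΔH = −108 kJ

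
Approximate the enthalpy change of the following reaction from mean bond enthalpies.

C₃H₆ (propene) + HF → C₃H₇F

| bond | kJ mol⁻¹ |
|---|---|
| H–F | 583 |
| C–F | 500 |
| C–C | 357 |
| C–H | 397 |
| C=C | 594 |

ΔH ≈ −77 kJ

Bonds broken (reactants):
  C–C: 1 × 357 = 357
  C–H: 6 × 397 = 2382
  C=C: 1 × 594 = 594
  H–F: 1 × 583 = 583
  Σ(broken) = 3916 kJ
Bonds formed (products):
  C–C: 2 × 357 = 714
  C–F: 1 × 500 = 500
  C–H: 7 × 397 = 2779
  Σ(formed) = 3993 kJ
ΔH = Σ(broken) − Σ(formed) = 3916 − 3993 = −77 kJ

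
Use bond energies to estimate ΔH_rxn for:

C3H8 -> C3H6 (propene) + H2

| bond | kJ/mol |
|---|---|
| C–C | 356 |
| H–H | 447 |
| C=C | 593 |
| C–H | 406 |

Bonds broken (reactants):
  C–C: 2 × 356 = 712
  C–H: 8 × 406 = 3248
  Σ(broken) = 3960 kJ
Bonds formed (products):
  C–C: 1 × 356 = 356
  C–H: 6 × 406 = 2436
  C=C: 1 × 593 = 593
  H–H: 1 × 447 = 447
  Σ(formed) = 3832 kJ
ΔH = Σ(broken) − Σ(formed) = 3960 − 3832 = +128 kJ

ΔH ≈ +128 kJ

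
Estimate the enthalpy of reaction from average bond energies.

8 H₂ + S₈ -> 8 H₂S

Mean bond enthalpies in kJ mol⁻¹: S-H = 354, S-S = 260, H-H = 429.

Bonds broken (reactants):
  H-H: 8 × 429 = 3432
  S-S: 8 × 260 = 2080
  Σ(broken) = 5512 kJ
Bonds formed (products):
  S-H: 16 × 354 = 5664
  Σ(formed) = 5664 kJ
ΔH = Σ(broken) − Σ(formed) = 5512 − 5664 = −152 kJ

ΔH ≈ −152 kJ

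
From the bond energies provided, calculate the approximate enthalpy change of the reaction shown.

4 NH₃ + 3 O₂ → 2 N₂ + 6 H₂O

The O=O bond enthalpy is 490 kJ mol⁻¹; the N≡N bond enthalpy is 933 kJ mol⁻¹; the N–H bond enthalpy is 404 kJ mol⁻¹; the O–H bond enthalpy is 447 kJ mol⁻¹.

ΔH ≈ −912 kJ

Bonds broken (reactants):
  N–H: 12 × 404 = 4848
  O=O: 3 × 490 = 1470
  Σ(broken) = 6318 kJ
Bonds formed (products):
  N≡N: 2 × 933 = 1866
  O–H: 12 × 447 = 5364
  Σ(formed) = 7230 kJ
ΔH = Σ(broken) − Σ(formed) = 6318 − 7230 = −912 kJ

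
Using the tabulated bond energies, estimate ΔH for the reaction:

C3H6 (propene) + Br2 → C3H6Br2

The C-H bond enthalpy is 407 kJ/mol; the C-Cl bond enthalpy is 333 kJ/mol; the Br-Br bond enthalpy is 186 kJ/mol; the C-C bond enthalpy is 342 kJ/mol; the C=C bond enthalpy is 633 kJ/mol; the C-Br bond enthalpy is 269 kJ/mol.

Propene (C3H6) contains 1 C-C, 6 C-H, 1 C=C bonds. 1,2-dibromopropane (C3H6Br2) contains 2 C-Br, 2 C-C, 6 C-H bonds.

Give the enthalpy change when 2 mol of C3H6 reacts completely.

ΔH = −122 kJ

Bonds broken (reactants):
  Br-Br: 1 × 186 = 186
  C-C: 1 × 342 = 342
  C-H: 6 × 407 = 2442
  C=C: 1 × 633 = 633
  Σ(broken) = 3603 kJ
Bonds formed (products):
  C-Br: 2 × 269 = 538
  C-C: 2 × 342 = 684
  C-H: 6 × 407 = 2442
  Σ(formed) = 3664 kJ
ΔH = Σ(broken) − Σ(formed) = 3603 − 3664 = −61 kJ
For 2× the reaction as written: 2 × (−61) = −122 kJ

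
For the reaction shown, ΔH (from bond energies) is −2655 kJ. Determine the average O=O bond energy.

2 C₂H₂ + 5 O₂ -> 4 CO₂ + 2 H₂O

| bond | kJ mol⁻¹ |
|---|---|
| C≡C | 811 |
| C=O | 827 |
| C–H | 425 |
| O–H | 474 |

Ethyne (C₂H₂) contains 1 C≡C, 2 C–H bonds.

D(O=O) ≈ 507 kJ/mol

Let D be the O=O bond energy.
Σ(broken) = 2×811 + 4×425 + 5×D = 3322 + 5D
Σ(formed) = 8×827 + 4×474 = 8512
ΔH = Σ(broken) − Σ(formed) = (3322 + 5D) − (8512) = −5190 + 5D
Setting this equal to −2655 kJ gives 5D = 2535, so D = 507 kJ/mol.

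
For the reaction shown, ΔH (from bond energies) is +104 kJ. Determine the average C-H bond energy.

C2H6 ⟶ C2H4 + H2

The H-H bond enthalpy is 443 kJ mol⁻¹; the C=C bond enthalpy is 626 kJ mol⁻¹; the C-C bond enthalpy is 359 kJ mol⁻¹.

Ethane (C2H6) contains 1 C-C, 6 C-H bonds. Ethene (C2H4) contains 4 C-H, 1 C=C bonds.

D(C-H) ≈ 407 kJ/mol

Let D be the C-H bond energy.
Σ(broken) = 1×359 + 6×D = 359 + 6D
Σ(formed) = 4×D + 1×626 + 1×443 = 1069 + 4D
ΔH = Σ(broken) − Σ(formed) = (359 + 6D) − (1069 + 4D) = −710 + 2D
Setting this equal to +104 kJ gives 2D = 814, so D = 407 kJ/mol.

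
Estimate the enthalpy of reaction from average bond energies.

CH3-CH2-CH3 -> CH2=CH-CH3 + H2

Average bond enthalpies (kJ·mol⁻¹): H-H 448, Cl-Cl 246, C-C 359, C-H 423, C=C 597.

ΔH ≈ +160 kJ

Bonds broken (reactants):
  C-C: 2 × 359 = 718
  C-H: 8 × 423 = 3384
  Σ(broken) = 4102 kJ
Bonds formed (products):
  C-C: 1 × 359 = 359
  C-H: 6 × 423 = 2538
  C=C: 1 × 597 = 597
  H-H: 1 × 448 = 448
  Σ(formed) = 3942 kJ
ΔH = Σ(broken) − Σ(formed) = 4102 − 3942 = +160 kJ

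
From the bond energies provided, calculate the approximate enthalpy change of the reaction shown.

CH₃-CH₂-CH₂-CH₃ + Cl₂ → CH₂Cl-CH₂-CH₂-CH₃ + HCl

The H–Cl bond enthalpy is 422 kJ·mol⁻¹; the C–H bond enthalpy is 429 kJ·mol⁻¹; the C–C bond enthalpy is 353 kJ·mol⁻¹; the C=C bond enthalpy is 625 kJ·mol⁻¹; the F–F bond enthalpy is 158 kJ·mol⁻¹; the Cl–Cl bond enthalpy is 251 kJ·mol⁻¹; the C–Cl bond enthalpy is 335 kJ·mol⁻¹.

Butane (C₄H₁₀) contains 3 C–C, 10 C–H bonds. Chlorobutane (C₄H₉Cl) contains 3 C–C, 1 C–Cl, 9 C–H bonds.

ΔH ≈ −77 kJ

Bonds broken (reactants):
  C–C: 3 × 353 = 1059
  C–H: 10 × 429 = 4290
  Cl–Cl: 1 × 251 = 251
  Σ(broken) = 5600 kJ
Bonds formed (products):
  C–C: 3 × 353 = 1059
  C–Cl: 1 × 335 = 335
  C–H: 9 × 429 = 3861
  H–Cl: 1 × 422 = 422
  Σ(formed) = 5677 kJ
ΔH = Σ(broken) − Σ(formed) = 5600 − 5677 = −77 kJ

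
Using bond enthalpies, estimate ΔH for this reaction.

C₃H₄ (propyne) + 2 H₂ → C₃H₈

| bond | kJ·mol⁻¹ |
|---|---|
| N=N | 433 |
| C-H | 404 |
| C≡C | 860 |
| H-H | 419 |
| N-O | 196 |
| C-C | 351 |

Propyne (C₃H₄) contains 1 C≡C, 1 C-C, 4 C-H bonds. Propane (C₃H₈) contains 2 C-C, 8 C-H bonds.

Bonds broken (reactants):
  C≡C: 1 × 860 = 860
  C-C: 1 × 351 = 351
  C-H: 4 × 404 = 1616
  H-H: 2 × 419 = 838
  Σ(broken) = 3665 kJ
Bonds formed (products):
  C-C: 2 × 351 = 702
  C-H: 8 × 404 = 3232
  Σ(formed) = 3934 kJ
ΔH = Σ(broken) − Σ(formed) = 3665 − 3934 = −269 kJ

ΔH ≈ −269 kJ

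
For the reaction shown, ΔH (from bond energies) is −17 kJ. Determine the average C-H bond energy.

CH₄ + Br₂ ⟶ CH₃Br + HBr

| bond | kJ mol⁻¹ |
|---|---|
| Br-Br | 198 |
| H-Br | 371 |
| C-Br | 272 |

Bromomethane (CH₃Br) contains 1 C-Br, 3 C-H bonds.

D(C-H) ≈ 428 kJ/mol

Let D be the C-H bond energy.
Σ(broken) = 1×198 + 4×D = 198 + 4D
Σ(formed) = 1×272 + 3×D + 1×371 = 643 + 3D
ΔH = Σ(broken) − Σ(formed) = (198 + 4D) − (643 + 3D) = −445 + D
Setting this equal to −17 kJ gives D = 428 kJ/mol.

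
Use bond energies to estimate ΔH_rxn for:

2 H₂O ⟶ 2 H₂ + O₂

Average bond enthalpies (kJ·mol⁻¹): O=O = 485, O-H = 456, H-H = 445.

ΔH ≈ +449 kJ

Bonds broken (reactants):
  O-H: 4 × 456 = 1824
  Σ(broken) = 1824 kJ
Bonds formed (products):
  H-H: 2 × 445 = 890
  O=O: 1 × 485 = 485
  Σ(formed) = 1375 kJ
ΔH = Σ(broken) − Σ(formed) = 1824 − 1375 = +449 kJ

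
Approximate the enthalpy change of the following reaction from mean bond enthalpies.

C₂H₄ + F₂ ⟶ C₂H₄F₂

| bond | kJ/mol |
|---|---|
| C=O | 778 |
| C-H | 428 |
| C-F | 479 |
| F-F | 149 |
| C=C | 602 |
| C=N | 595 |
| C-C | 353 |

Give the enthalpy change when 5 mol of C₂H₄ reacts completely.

Bonds broken (reactants):
  C-H: 4 × 428 = 1712
  C=C: 1 × 602 = 602
  F-F: 1 × 149 = 149
  Σ(broken) = 2463 kJ
Bonds formed (products):
  C-C: 1 × 353 = 353
  C-F: 2 × 479 = 958
  C-H: 4 × 428 = 1712
  Σ(formed) = 3023 kJ
ΔH = Σ(broken) − Σ(formed) = 2463 − 3023 = −560 kJ
For 5× the reaction as written: 5 × (−560) = −2800 kJ

ΔH = −2800 kJ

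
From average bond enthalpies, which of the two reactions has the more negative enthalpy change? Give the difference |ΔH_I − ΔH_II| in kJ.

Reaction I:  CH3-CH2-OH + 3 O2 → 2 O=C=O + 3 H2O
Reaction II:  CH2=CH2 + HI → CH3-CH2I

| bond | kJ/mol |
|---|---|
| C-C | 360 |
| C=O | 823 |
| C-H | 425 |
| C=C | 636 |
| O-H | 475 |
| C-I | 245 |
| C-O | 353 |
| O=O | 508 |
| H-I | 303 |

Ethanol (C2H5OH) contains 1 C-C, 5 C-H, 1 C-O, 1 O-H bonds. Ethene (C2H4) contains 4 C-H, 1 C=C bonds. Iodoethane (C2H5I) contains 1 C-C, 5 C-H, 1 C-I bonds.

Reaction I:
  Bonds broken (reactants):
    C-C: 1 × 360 = 360
    C-H: 5 × 425 = 2125
    C-O: 1 × 353 = 353
    O-H: 1 × 475 = 475
    O=O: 3 × 508 = 1524
    Σ(broken) = 4837 kJ
  Bonds formed (products):
    C=O: 4 × 823 = 3292
    O-H: 6 × 475 = 2850
    Σ(formed) = 6142 kJ
  ΔH_I = 4837 − 6142 = −1305 kJ
Reaction II:
  Bonds broken (reactants):
    C-H: 4 × 425 = 1700
    C=C: 1 × 636 = 636
    H-I: 1 × 303 = 303
    Σ(broken) = 2639 kJ
  Bonds formed (products):
    C-C: 1 × 360 = 360
    C-H: 5 × 425 = 2125
    C-I: 1 × 245 = 245
    Σ(formed) = 2730 kJ
  ΔH_II = 2639 − 2730 = −91 kJ
ΔH_I − ΔH_II = −1214 kJ, so reaction I has the more negative ΔH; |ΔH_I − ΔH_II| = 1214 kJ.

Reaction I, by 1214 kJ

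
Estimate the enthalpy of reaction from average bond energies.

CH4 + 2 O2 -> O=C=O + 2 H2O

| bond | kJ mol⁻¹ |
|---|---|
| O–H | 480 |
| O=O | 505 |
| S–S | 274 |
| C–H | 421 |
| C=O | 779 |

ΔH ≈ −784 kJ

Bonds broken (reactants):
  C–H: 4 × 421 = 1684
  O=O: 2 × 505 = 1010
  Σ(broken) = 2694 kJ
Bonds formed (products):
  C=O: 2 × 779 = 1558
  O–H: 4 × 480 = 1920
  Σ(formed) = 3478 kJ
ΔH = Σ(broken) − Σ(formed) = 2694 − 3478 = −784 kJ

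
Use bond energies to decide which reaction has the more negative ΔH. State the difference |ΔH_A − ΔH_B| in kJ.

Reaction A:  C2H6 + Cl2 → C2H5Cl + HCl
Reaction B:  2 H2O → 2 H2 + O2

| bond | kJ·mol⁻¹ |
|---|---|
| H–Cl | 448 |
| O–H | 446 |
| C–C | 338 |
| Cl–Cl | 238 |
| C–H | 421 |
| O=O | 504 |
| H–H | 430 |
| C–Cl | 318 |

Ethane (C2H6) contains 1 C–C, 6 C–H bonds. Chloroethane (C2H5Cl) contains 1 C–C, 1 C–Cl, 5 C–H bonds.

Reaction A, by 527 kJ

Reaction A:
  Bonds broken (reactants):
    C–C: 1 × 338 = 338
    C–H: 6 × 421 = 2526
    Cl–Cl: 1 × 238 = 238
    Σ(broken) = 3102 kJ
  Bonds formed (products):
    C–C: 1 × 338 = 338
    C–Cl: 1 × 318 = 318
    C–H: 5 × 421 = 2105
    H–Cl: 1 × 448 = 448
    Σ(formed) = 3209 kJ
  ΔH_A = 3102 − 3209 = −107 kJ
Reaction B:
  Bonds broken (reactants):
    O–H: 4 × 446 = 1784
    Σ(broken) = 1784 kJ
  Bonds formed (products):
    H–H: 2 × 430 = 860
    O=O: 1 × 504 = 504
    Σ(formed) = 1364 kJ
  ΔH_B = 1784 − 1364 = +420 kJ
ΔH_A − ΔH_B = −527 kJ, so reaction A has the more negative ΔH; |ΔH_A − ΔH_B| = 527 kJ.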